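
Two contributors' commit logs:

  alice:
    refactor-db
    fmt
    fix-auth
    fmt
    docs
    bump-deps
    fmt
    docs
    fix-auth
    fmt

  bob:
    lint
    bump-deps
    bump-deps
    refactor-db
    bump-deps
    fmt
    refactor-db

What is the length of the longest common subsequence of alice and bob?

3

Match refactor-db at alice[1]=bob[4]; then bump-deps at alice[6]=bob[5]; then fmt at alice[7]=bob[6] — 3 commits in the same relative order in both, and the DP table's final entry dp[10][7] is also 3, so no common subsequence is longer.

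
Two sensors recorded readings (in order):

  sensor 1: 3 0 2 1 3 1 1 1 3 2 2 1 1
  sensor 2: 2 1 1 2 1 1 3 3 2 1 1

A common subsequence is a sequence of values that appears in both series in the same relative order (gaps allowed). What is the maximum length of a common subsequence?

9

Let dp[i][j] be the LCS length of the first i values of sensor 1 and the first j values of sensor 2. dp[i][j] = dp[i-1][j-1]+1 when the i-th and j-th values match, else max(dp[i-1][j], dp[i][j-1]).
    ·  2  1  1  2  1  1  3  3  2  1  1
 ·  0  0  0  0  0  0  0  0  0  0  0  0
 3  0  0  0  0  0  0  0  1  1  1  1  1
 0  0  0  0  0  0  0  0  1  1  1  1  1
 2  0  1  1  1  1  1  1  1  1  2  2  2
 1  0  1  2  2  2  2  2  2  2  2  3  3
 3  0  1  2  2  2  2  2  3  3  3  3  3
 1  0  1  2  3  3  3  3  3  3  3  4  4
 1  0  1  2  3  3  4  4  4  4  4  4  5
 1  0  1  2  3  3  4  5  5  5  5  5  5
 3  0  1  2  3  3  4  5  6  6  6  6  6
 2  0  1  2  3  4  4  5  6  6  7  7  7
 2  0  1  2  3  4  4  5  6  6  7  7  7
 1  0  1  2  3  4  5  5  6  6  7  8  8
 1  0  1  2  3  4  5  6  6  6  7  8  9
dp[13][11] = 9. One LCS (by backtracking along matches): 2, 1, 1, 1, 1, 3, 2, 1, 1.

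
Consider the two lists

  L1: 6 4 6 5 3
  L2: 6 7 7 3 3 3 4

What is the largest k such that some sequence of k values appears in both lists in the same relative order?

2

Taking 6 (L1 #1, L2 #1), then 4 (L1 #2, L2 #7) gives a common subsequence of length 2. Since dp[5][7] = 2, nothing longer is possible.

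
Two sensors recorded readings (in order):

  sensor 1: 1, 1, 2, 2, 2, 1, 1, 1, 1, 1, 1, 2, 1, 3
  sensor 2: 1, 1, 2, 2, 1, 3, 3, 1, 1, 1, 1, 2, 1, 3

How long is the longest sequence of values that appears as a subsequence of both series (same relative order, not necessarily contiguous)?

12

One common subsequence of length 12: 1 (sensor 1 #1, sensor 2 #1), 1 (sensor 1 #2, sensor 2 #2), 2 (sensor 1 #4, sensor 2 #3), 2 (sensor 1 #5, sensor 2 #4), 1 (sensor 1 #6, sensor 2 #5), 1 (sensor 1 #8, sensor 2 #8), 1 (sensor 1 #9, sensor 2 #9), 1 (sensor 1 #10, sensor 2 #10), 1 (sensor 1 #11, sensor 2 #11), 2 (sensor 1 #12, sensor 2 #12), 1 (sensor 1 #13, sensor 2 #13), 3 (sensor 1 #14, sensor 2 #14), and the DP table's final entry dp[14][14] is also 12, so no common subsequence is longer.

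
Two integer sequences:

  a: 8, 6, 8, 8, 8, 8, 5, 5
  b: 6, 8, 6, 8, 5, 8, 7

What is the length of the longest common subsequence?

Let dp[i][j] be the LCS length of the first i values of a and the first j values of b. dp[i][j] = dp[i-1][j-1]+1 when the i-th and j-th values match, else max(dp[i-1][j], dp[i][j-1]).
    ·  6  8  6  8  5  8  7
 ·  0  0  0  0  0  0  0  0
 8  0  0  1  1  1  1  1  1
 6  0  1  1  2  2  2  2  2
 8  0  1  2  2  3  3  3  3
 8  0  1  2  2  3  3  4  4
 8  0  1  2  2  3  3  4  4
 8  0  1  2  2  3  3  4  4
 5  0  1  2  2  3  4  4  4
 5  0  1  2  2  3  4  4  4
dp[8][7] = 4. One LCS (by backtracking along matches): 8, 6, 8, 8.

4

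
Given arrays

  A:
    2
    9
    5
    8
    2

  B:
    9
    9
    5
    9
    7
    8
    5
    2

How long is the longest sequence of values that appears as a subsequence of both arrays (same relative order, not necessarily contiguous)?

4

Let dp[i][j] be the LCS length of the first i values of A and the first j values of B. dp[i][j] = dp[i-1][j-1]+1 when the i-th and j-th values match, else max(dp[i-1][j], dp[i][j-1]).
    ·  9  9  5  9  7  8  5  2
 ·  0  0  0  0  0  0  0  0  0
 2  0  0  0  0  0  0  0  0  1
 9  0  1  1  1  1  1  1  1  1
 5  0  1  1  2  2  2  2  2  2
 8  0  1  1  2  2  2  3  3  3
 2  0  1  1  2  2  2  3  3  4
dp[5][8] = 4. One LCS (by backtracking along matches): 9, 5, 8, 2.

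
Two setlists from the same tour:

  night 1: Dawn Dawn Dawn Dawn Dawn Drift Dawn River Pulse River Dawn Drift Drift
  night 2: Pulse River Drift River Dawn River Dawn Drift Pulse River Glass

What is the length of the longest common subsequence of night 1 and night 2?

5

Pick Dawn [1,5], then Dawn [5,7], then Drift [6,8], then Pulse [9,9], then River [10,10]; all 5 songs appear in both, in order, and the DP table's final entry dp[13][11] is also 5, so no common subsequence is longer.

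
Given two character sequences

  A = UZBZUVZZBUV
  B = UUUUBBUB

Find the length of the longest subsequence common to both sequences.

Let dp[i][j] be the LCS length of the first i characters of A and the first j characters of B. dp[i][j] = dp[i-1][j-1]+1 when the i-th and j-th characters match, else max(dp[i-1][j], dp[i][j-1]).
    ·  U  U  U  U  B  B  U  B
 ·  0  0  0  0  0  0  0  0  0
 U  0  1  1  1  1  1  1  1  1
 Z  0  1  1  1  1  1  1  1  1
 B  0  1  1  1  1  2  2  2  2
 Z  0  1  1  1  1  2  2  2  2
 U  0  1  2  2  2  2  2  3  3
 V  0  1  2  2  2  2  2  3  3
 Z  0  1  2  2  2  2  2  3  3
 Z  0  1  2  2  2  2  2  3  3
 B  0  1  2  2  2  3  3  3  4
 U  0  1  2  3  3  3  3  4  4
 V  0  1  2  3  3  3  3  4  4
dp[11][8] = 4. One LCS (by backtracking along matches): UBUB.

4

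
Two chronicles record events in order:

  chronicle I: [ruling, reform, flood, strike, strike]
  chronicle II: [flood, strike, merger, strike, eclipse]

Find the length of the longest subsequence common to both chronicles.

3

Pick flood (chronicle I #3, chronicle II #1), strike (chronicle I #4, chronicle II #2), strike (chronicle I #5, chronicle II #4); all 3 events appear in both, in order. dp[5][5] = 3 confirms this is the maximum.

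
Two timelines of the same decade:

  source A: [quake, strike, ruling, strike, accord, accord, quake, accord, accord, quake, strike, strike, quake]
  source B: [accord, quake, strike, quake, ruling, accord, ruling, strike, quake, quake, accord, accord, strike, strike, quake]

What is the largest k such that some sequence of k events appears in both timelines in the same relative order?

10

Match quake (source A #1, source B #2), strike (source A #2, source B #3), ruling (source A #3, source B #7), strike (source A #4, source B #8), quake (source A #7, source B #10), accord (source A #8, source B #11), accord (source A #9, source B #12), strike (source A #11, source B #13), strike (source A #12, source B #14), quake (source A #13, source B #15) — 10 events in the same relative order in both. Since dp[13][15] = 10, nothing longer is possible.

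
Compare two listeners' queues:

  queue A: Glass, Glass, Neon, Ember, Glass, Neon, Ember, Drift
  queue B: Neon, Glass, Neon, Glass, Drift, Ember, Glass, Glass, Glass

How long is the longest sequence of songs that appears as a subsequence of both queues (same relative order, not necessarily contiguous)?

4

One common subsequence of length 4: Glass [1,2] → Glass [2,4] → Ember [4,6] → Glass [5,9]. Since dp[8][9] = 4, nothing longer is possible.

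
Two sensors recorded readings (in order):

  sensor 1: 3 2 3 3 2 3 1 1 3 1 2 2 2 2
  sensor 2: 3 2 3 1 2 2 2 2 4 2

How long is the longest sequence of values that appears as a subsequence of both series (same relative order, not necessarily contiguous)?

8

Let dp[i][j] be the LCS length of the first i values of sensor 1 and the first j values of sensor 2. dp[i][j] = dp[i-1][j-1]+1 when the i-th and j-th values match, else max(dp[i-1][j], dp[i][j-1]).
    ·  3  2  3  1  2  2  2  2  4  2
 ·  0  0  0  0  0  0  0  0  0  0  0
 3  0  1  1  1  1  1  1  1  1  1  1
 2  0  1  2  2  2  2  2  2  2  2  2
 3  0  1  2  3  3  3  3  3  3  3  3
 3  0  1  2  3  3  3  3  3  3  3  3
 2  0  1  2  3  3  4  4  4  4  4  4
 3  0  1  2  3  3  4  4  4  4  4  4
 1  0  1  2  3  4  4  4  4  4  4  4
 1  0  1  2  3  4  4  4  4  4  4  4
 3  0  1  2  3  4  4  4  4  4  4  4
 1  0  1  2  3  4  4  4  4  4  4  4
 2  0  1  2  3  4  5  5  5  5  5  5
 2  0  1  2  3  4  5  6  6  6  6  6
 2  0  1  2  3  4  5  6  7  7  7  7
 2  0  1  2  3  4  5  6  7  8  8  8
dp[14][10] = 8. One LCS (by backtracking along matches): 3, 2, 3, 2, 2, 2, 2, 2.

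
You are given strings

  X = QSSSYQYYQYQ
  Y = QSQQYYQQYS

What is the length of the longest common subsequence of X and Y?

7

Let dp[i][j] be the LCS length of the first i characters of X and the first j characters of Y. dp[i][j] = dp[i-1][j-1]+1 when the i-th and j-th characters match, else max(dp[i-1][j], dp[i][j-1]).
    ·  Q  S  Q  Q  Y  Y  Q  Q  Y  S
 ·  0  0  0  0  0  0  0  0  0  0  0
 Q  0  1  1  1  1  1  1  1  1  1  1
 S  0  1  2  2  2  2  2  2  2  2  2
 S  0  1  2  2  2  2  2  2  2  2  3
 S  0  1  2  2  2  2  2  2  2  2  3
 Y  0  1  2  2  2  3  3  3  3  3  3
 Q  0  1  2  3  3  3  3  4  4  4  4
 Y  0  1  2  3  3  4  4  4  4  5  5
 Y  0  1  2  3  3  4  5  5  5  5  5
 Q  0  1  2  3  4  4  5  6  6  6  6
 Y  0  1  2  3  4  5  5  6  6  7  7
 Q  0  1  2  3  4  5  5  6  7  7  7
dp[11][10] = 7. One LCS (by backtracking along matches): QSQYYQY.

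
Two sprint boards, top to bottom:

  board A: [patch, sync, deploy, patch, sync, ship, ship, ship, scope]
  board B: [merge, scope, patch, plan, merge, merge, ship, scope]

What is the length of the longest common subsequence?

3

Taking patch (board A #1, board B #3), then ship (board A #8, board B #7), then scope (board A #9, board B #8) gives a common subsequence of length 3. The LCS DP gives dp[9][8] = 3, so this is optimal.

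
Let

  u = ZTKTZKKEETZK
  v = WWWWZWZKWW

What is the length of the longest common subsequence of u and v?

Let dp[i][j] be the LCS length of the first i characters of u and the first j characters of v. dp[i][j] = dp[i-1][j-1]+1 when the i-th and j-th characters match, else max(dp[i-1][j], dp[i][j-1]).
    ·  W  W  W  W  Z  W  Z  K  W  W
 ·  0  0  0  0  0  0  0  0  0  0  0
 Z  0  0  0  0  0  1  1  1  1  1  1
 T  0  0  0  0  0  1  1  1  1  1  1
 K  0  0  0  0  0  1  1  1  2  2  2
 T  0  0  0  0  0  1  1  1  2  2  2
 Z  0  0  0  0  0  1  1  2  2  2  2
 K  0  0  0  0  0  1  1  2  3  3  3
 K  0  0  0  0  0  1  1  2  3  3  3
 E  0  0  0  0  0  1  1  2  3  3  3
 E  0  0  0  0  0  1  1  2  3  3  3
 T  0  0  0  0  0  1  1  2  3  3  3
 Z  0  0  0  0  0  1  1  2  3  3  3
 K  0  0  0  0  0  1  1  2  3  3  3
dp[12][10] = 3. One LCS (by backtracking along matches): ZZK.

3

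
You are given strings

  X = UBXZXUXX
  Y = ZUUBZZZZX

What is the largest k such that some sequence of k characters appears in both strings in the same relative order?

Taking U (X #1, Y #3); then B (X #2, Y #4); then Z (X #4, Y #8); then X (X #8, Y #9) gives a common subsequence of length 4, and the DP table's final entry dp[8][9] is also 4, so no common subsequence is longer.

4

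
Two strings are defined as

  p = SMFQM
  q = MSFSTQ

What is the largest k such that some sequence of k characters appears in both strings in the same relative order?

Let dp[i][j] be the LCS length of the first i characters of p and the first j characters of q. dp[i][j] = dp[i-1][j-1]+1 when the i-th and j-th characters match, else max(dp[i-1][j], dp[i][j-1]).
    ·  M  S  F  S  T  Q
 ·  0  0  0  0  0  0  0
 S  0  0  1  1  1  1  1
 M  0  1  1  1  1  1  1
 F  0  1  1  2  2  2  2
 Q  0  1  1  2  2  2  3
 M  0  1  1  2  2  2  3
dp[5][6] = 3. One LCS (by backtracking along matches): SFQ.

3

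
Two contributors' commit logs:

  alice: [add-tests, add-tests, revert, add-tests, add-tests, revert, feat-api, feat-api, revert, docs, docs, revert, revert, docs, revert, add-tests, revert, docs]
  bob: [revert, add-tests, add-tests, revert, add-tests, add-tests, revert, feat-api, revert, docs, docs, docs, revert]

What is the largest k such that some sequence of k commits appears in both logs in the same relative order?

12

One common subsequence of length 12: add-tests [1,2]; then add-tests [2,3]; then revert [3,4]; then add-tests [4,5]; then add-tests [5,6]; then revert [6,7]; then feat-api [8,8]; then revert [9,9]; then docs [10,10]; then docs [11,11]; then docs [14,12]; then revert [17,13]. Since dp[18][13] = 12, nothing longer is possible.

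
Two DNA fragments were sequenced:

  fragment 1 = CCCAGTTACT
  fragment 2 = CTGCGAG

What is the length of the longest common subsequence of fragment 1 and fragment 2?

4

One common subsequence of length 4: C [1,1] → C [2,4] → A [4,6] → G [5,7]. Since dp[10][7] = 4, nothing longer is possible.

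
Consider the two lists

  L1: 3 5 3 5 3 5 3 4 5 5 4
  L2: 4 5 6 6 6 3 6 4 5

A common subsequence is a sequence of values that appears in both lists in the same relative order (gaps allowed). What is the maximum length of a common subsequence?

Match 5 [2,2], 3 [3,6], 4 [8,8], 5 [10,9] — 4 values in the same relative order in both. dp[11][9] = 4 confirms this is the maximum.

4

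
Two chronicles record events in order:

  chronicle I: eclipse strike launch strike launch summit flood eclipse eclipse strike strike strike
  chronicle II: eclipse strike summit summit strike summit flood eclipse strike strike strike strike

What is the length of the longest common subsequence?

9

Taking eclipse at chronicle I[1]=chronicle II[1]; then strike at chronicle I[2]=chronicle II[2]; then strike at chronicle I[4]=chronicle II[5]; then summit at chronicle I[6]=chronicle II[6]; then flood at chronicle I[7]=chronicle II[7]; then eclipse at chronicle I[8]=chronicle II[8]; then strike at chronicle I[10]=chronicle II[10]; then strike at chronicle I[11]=chronicle II[11]; then strike at chronicle I[12]=chronicle II[12] gives a common subsequence of length 9. The LCS DP gives dp[12][12] = 9, so this is optimal.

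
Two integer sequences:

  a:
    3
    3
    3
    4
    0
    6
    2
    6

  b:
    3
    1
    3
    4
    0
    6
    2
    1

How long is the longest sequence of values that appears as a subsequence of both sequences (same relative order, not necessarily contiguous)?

6

Taking 3 (a #1, b #1); then 3 (a #3, b #3); then 4 (a #4, b #4); then 0 (a #5, b #5); then 6 (a #6, b #6); then 2 (a #7, b #7) gives a common subsequence of length 6. Since dp[8][8] = 6, nothing longer is possible.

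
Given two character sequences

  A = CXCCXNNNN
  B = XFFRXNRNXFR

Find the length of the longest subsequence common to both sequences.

Taking X (A #2, B #1), X (A #5, B #5), N (A #6, B #6), N (A #7, B #8) gives a common subsequence of length 4. dp[9][11] = 4 confirms this is the maximum.

4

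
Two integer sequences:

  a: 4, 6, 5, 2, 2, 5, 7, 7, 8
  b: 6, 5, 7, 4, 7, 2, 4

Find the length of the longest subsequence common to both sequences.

4

Match 6 [2,1] → 5 [6,2] → 7 [7,3] → 7 [8,5] — 4 values in the same relative order in both. The LCS DP gives dp[9][7] = 4, so this is optimal.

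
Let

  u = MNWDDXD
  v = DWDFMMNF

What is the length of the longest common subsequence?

2

Taking M (u #1, v #6), N (u #2, v #7) gives a common subsequence of length 2. The LCS DP gives dp[7][8] = 2, so this is optimal.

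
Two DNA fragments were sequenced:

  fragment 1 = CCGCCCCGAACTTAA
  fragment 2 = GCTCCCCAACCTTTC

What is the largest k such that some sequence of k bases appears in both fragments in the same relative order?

Taking C (fragment 1 #1, fragment 2 #2) → C (fragment 1 #4, fragment 2 #4) → C (fragment 1 #5, fragment 2 #5) → C (fragment 1 #6, fragment 2 #6) → C (fragment 1 #7, fragment 2 #7) → A (fragment 1 #9, fragment 2 #8) → A (fragment 1 #10, fragment 2 #9) → C (fragment 1 #11, fragment 2 #11) → T (fragment 1 #12, fragment 2 #13) → T (fragment 1 #13, fragment 2 #14) gives a common subsequence of length 10, and the DP table's final entry dp[15][15] is also 10, so no common subsequence is longer.

10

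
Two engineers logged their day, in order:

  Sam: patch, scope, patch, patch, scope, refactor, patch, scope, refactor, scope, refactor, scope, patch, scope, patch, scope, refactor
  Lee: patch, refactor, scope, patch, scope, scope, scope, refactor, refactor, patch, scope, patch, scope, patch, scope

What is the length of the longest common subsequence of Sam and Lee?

12

Match patch [1,1], scope [2,3], patch [3,4], scope [5,6], scope [8,7], refactor [9,8], refactor [11,9], scope [12,11], patch [13,12], scope [14,13], patch [15,14], scope [16,15] — 12 tasks in the same relative order in both. Since dp[17][15] = 12, nothing longer is possible.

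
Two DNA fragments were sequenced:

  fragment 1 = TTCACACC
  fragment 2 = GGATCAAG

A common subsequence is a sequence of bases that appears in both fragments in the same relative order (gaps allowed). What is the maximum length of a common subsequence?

4

Let dp[i][j] be the LCS length of the first i bases of fragment 1 and the first j bases of fragment 2. dp[i][j] = dp[i-1][j-1]+1 when the i-th and j-th bases match, else max(dp[i-1][j], dp[i][j-1]).
    ·  G  G  A  T  C  A  A  G
 ·  0  0  0  0  0  0  0  0  0
 T  0  0  0  0  1  1  1  1  1
 T  0  0  0  0  1  1  1  1  1
 C  0  0  0  0  1  2  2  2  2
 A  0  0  0  1  1  2  3  3  3
 C  0  0  0  1  1  2  3  3  3
 A  0  0  0  1  1  2  3  4  4
 C  0  0  0  1  1  2  3  4  4
 C  0  0  0  1  1  2  3  4  4
dp[8][8] = 4. One LCS (by backtracking along matches): TCAA.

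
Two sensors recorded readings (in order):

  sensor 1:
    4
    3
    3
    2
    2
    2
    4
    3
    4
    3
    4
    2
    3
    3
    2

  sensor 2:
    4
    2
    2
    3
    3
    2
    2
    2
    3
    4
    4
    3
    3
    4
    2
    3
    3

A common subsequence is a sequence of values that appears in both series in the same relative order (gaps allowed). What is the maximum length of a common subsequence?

Match 4 at sensor 1[1]=sensor 2[1], then 3 at sensor 1[2]=sensor 2[4], then 3 at sensor 1[3]=sensor 2[5], then 2 at sensor 1[4]=sensor 2[6], then 2 at sensor 1[5]=sensor 2[7], then 2 at sensor 1[6]=sensor 2[8], then 4 at sensor 1[7]=sensor 2[11], then 3 at sensor 1[8]=sensor 2[12], then 3 at sensor 1[10]=sensor 2[13], then 4 at sensor 1[11]=sensor 2[14], then 2 at sensor 1[12]=sensor 2[15], then 3 at sensor 1[13]=sensor 2[16], then 3 at sensor 1[14]=sensor 2[17] — 13 values in the same relative order in both. dp[15][17] = 13 confirms this is the maximum.

13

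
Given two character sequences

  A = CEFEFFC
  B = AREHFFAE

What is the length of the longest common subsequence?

3

Taking E (A #2, B #3); then F (A #3, B #6); then E (A #4, B #8) gives a common subsequence of length 3. dp[7][8] = 3 confirms this is the maximum.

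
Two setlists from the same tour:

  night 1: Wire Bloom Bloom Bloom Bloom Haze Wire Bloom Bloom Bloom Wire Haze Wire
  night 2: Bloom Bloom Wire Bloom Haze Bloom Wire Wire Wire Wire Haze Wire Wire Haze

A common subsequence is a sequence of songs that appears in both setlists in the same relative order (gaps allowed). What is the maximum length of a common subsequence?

Match Bloom (night 1 #2, night 2 #1) → Bloom (night 1 #3, night 2 #2) → Bloom (night 1 #4, night 2 #4) → Bloom (night 1 #5, night 2 #6) → Haze (night 1 #6, night 2 #11) → Wire (night 1 #7, night 2 #12) → Wire (night 1 #11, night 2 #13) → Haze (night 1 #12, night 2 #14) — 8 songs in the same relative order in both. The LCS DP gives dp[13][14] = 8, so this is optimal.

8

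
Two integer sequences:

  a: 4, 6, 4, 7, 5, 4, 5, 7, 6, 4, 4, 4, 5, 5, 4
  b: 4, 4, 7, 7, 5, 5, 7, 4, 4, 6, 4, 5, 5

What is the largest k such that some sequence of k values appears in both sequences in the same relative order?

One common subsequence of length 11: 4 (a #1, b #1), then 4 (a #3, b #2), then 7 (a #4, b #4), then 5 (a #5, b #5), then 5 (a #7, b #6), then 7 (a #8, b #7), then 4 (a #10, b #8), then 4 (a #11, b #9), then 4 (a #12, b #11), then 5 (a #13, b #12), then 5 (a #14, b #13). dp[15][13] = 11 confirms this is the maximum.

11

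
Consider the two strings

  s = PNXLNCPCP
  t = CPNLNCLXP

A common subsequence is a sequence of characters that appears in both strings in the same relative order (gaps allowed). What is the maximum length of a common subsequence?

Let dp[i][j] be the LCS length of the first i characters of s and the first j characters of t. dp[i][j] = dp[i-1][j-1]+1 when the i-th and j-th characters match, else max(dp[i-1][j], dp[i][j-1]).
    ·  C  P  N  L  N  C  L  X  P
 ·  0  0  0  0  0  0  0  0  0  0
 P  0  0  1  1  1  1  1  1  1  1
 N  0  0  1  2  2  2  2  2  2  2
 X  0  0  1  2  2  2  2  2  3  3
 L  0  0  1  2  3  3  3  3  3  3
 N  0  0  1  2  3  4  4  4  4  4
 C  0  1  1  2  3  4  5  5  5  5
 P  0  1  2  2  3  4  5  5  5  6
 C  0  1  2  2  3  4  5  5  5  6
 P  0  1  2  2  3  4  5  5  5  6
dp[9][9] = 6. One LCS (by backtracking along matches): PNLNCP.

6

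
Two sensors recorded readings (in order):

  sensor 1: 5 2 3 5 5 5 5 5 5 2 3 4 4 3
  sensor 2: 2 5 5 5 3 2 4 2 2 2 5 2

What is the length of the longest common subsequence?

Pick 2 (sensor 1 #2, sensor 2 #1), 5 (sensor 1 #4, sensor 2 #2), 5 (sensor 1 #5, sensor 2 #3), 5 (sensor 1 #6, sensor 2 #4), 5 (sensor 1 #9, sensor 2 #11), 2 (sensor 1 #10, sensor 2 #12); all 6 values appear in both, in order. Since dp[14][12] = 6, nothing longer is possible.

6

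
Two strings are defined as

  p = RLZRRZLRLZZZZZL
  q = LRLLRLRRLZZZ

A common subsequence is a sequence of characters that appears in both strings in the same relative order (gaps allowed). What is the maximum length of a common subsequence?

9

Pick R [1,2], L [2,4], R [4,5], R [5,7], R [8,8], L [9,9], Z [12,10], Z [13,11], Z [14,12]; all 9 characters appear in both, in order. dp[15][12] = 9 confirms this is the maximum.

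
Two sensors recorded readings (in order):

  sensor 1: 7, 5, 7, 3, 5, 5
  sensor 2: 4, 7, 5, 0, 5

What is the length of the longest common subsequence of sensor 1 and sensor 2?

3

Pick 7 (sensor 1 #1, sensor 2 #2) → 5 (sensor 1 #2, sensor 2 #3) → 5 (sensor 1 #6, sensor 2 #5); all 3 values appear in both, in order. Since dp[6][5] = 3, nothing longer is possible.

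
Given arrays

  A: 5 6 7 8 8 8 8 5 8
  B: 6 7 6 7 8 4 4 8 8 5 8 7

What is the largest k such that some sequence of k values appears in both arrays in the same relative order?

Match 6 [2,3], 7 [3,4], 8 [4,5], 8 [6,8], 8 [7,9], 5 [8,10], 8 [9,11] — 7 values in the same relative order in both. Since dp[9][12] = 7, nothing longer is possible.

7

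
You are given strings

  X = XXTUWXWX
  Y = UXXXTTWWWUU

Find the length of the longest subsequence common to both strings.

5

Let dp[i][j] be the LCS length of the first i characters of X and the first j characters of Y. dp[i][j] = dp[i-1][j-1]+1 when the i-th and j-th characters match, else max(dp[i-1][j], dp[i][j-1]).
    ·  U  X  X  X  T  T  W  W  W  U  U
 ·  0  0  0  0  0  0  0  0  0  0  0  0
 X  0  0  1  1  1  1  1  1  1  1  1  1
 X  0  0  1  2  2  2  2  2  2  2  2  2
 T  0  0  1  2  2  3  3  3  3  3  3  3
 U  0  1  1  2  2  3  3  3  3  3  4  4
 W  0  1  1  2  2  3  3  4  4  4  4  4
 X  0  1  2  2  3  3  3  4  4  4  4  4
 W  0  1  2  2  3  3  3  4  5  5  5  5
 X  0  1  2  3  3  3  3  4  5  5  5  5
dp[8][11] = 5. One LCS (by backtracking along matches): XXTWW.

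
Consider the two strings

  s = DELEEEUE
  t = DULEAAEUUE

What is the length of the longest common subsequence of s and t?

Let dp[i][j] be the LCS length of the first i characters of s and the first j characters of t. dp[i][j] = dp[i-1][j-1]+1 when the i-th and j-th characters match, else max(dp[i-1][j], dp[i][j-1]).
    ·  D  U  L  E  A  A  E  U  U  E
 ·  0  0  0  0  0  0  0  0  0  0  0
 D  0  1  1  1  1  1  1  1  1  1  1
 E  0  1  1  1  2  2  2  2  2  2  2
 L  0  1  1  2  2  2  2  2  2  2  2
 E  0  1  1  2  3  3  3  3  3  3  3
 E  0  1  1  2  3  3  3  4  4  4  4
 E  0  1  1  2  3  3  3  4  4  4  5
 U  0  1  2  2  3  3  3  4  5  5  5
 E  0  1  2  2  3  3  3  4  5  5  6
dp[8][10] = 6. One LCS (by backtracking along matches): DLEEUE.

6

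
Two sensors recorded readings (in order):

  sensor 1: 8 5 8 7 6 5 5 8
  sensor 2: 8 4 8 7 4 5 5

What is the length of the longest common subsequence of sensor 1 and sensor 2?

5

Match 8 (sensor 1 #1, sensor 2 #1); then 8 (sensor 1 #3, sensor 2 #3); then 7 (sensor 1 #4, sensor 2 #4); then 5 (sensor 1 #6, sensor 2 #6); then 5 (sensor 1 #7, sensor 2 #7) — 5 values in the same relative order in both. The LCS DP gives dp[8][7] = 5, so this is optimal.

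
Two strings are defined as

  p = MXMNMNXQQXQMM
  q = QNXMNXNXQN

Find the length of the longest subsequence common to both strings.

Taking X [2,3], M [3,4], N [4,5], N [6,7], X [7,8], Q [8,9] gives a common subsequence of length 6. dp[13][10] = 6 confirms this is the maximum.

6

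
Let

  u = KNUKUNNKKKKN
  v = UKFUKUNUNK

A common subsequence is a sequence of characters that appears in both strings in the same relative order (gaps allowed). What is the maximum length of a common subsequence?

Let dp[i][j] be the LCS length of the first i characters of u and the first j characters of v. dp[i][j] = dp[i-1][j-1]+1 when the i-th and j-th characters match, else max(dp[i-1][j], dp[i][j-1]).
    ·  U  K  F  U  K  U  N  U  N  K
 ·  0  0  0  0  0  0  0  0  0  0  0
 K  0  0  1  1  1  1  1  1  1  1  1
 N  0  0  1  1  1  1  1  2  2  2  2
 U  0  1  1  1  2  2  2  2  3  3  3
 K  0  1  2  2  2  3  3  3  3  3  4
 U  0  1  2  2  3  3  4  4  4  4  4
 N  0  1  2  2  3  3  4  5  5  5  5
 N  0  1  2  2  3  3  4  5  5  6  6
 K  0  1  2  2  3  4  4  5  5  6  7
 K  0  1  2  2  3  4  4  5  5  6  7
 K  0  1  2  2  3  4  4  5  5  6  7
 K  0  1  2  2  3  4  4  5  5  6  7
 N  0  1  2  2  3  4  4  5  5  6  7
dp[12][10] = 7. One LCS (by backtracking along matches): KUKUNNK.

7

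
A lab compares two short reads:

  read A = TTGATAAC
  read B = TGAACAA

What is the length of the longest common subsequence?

Pick T at read A[2]=read B[1], G at read A[3]=read B[2], A at read A[4]=read B[4], A at read A[6]=read B[6], A at read A[7]=read B[7]; all 5 bases appear in both, in order. dp[8][7] = 5 confirms this is the maximum.

5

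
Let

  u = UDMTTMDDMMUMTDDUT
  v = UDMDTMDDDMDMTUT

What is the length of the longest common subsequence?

12

Pick U at u[1]=v[1]; then D at u[2]=v[2]; then M at u[3]=v[3]; then T at u[5]=v[5]; then M at u[6]=v[6]; then D at u[7]=v[8]; then D at u[8]=v[9]; then M at u[9]=v[10]; then M at u[12]=v[12]; then T at u[13]=v[13]; then U at u[16]=v[14]; then T at u[17]=v[15]; all 12 characters appear in both, in order. dp[17][15] = 12 confirms this is the maximum.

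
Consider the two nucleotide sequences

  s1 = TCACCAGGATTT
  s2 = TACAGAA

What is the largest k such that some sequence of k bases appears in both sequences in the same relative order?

6

Let dp[i][j] be the LCS length of the first i bases of s1 and the first j bases of s2. dp[i][j] = dp[i-1][j-1]+1 when the i-th and j-th bases match, else max(dp[i-1][j], dp[i][j-1]).
    ·  T  A  C  A  G  A  A
 ·  0  0  0  0  0  0  0  0
 T  0  1  1  1  1  1  1  1
 C  0  1  1  2  2  2  2  2
 A  0  1  2  2  3  3  3  3
 C  0  1  2  3  3  3  3  3
 C  0  1  2  3  3  3  3  3
 A  0  1  2  3  4  4  4  4
 G  0  1  2  3  4  5  5  5
 G  0  1  2  3  4  5  5  5
 A  0  1  2  3  4  5  6  6
 T  0  1  2  3  4  5  6  6
 T  0  1  2  3  4  5  6  6
 T  0  1  2  3  4  5  6  6
dp[12][7] = 6. One LCS (by backtracking along matches): TACAGA.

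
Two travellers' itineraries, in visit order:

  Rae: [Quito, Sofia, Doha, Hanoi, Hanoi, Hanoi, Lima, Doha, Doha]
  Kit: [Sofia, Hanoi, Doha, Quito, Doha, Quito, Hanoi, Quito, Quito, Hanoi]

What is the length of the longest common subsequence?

4

Match Quito (Rae #1, Kit #4); then Doha (Rae #3, Kit #5); then Hanoi (Rae #4, Kit #7); then Hanoi (Rae #6, Kit #10) — 4 stops in the same relative order in both, and the DP table's final entry dp[9][10] is also 4, so no common subsequence is longer.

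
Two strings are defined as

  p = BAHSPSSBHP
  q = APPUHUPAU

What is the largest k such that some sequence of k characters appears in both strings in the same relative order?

Pick A at p[2]=q[1]; then P at p[5]=q[3]; then H at p[9]=q[5]; then P at p[10]=q[7]; all 4 characters appear in both, in order. The LCS DP gives dp[10][9] = 4, so this is optimal.

4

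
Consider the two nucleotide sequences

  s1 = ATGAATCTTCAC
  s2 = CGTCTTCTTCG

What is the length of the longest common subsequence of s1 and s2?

Let dp[i][j] be the LCS length of the first i bases of s1 and the first j bases of s2. dp[i][j] = dp[i-1][j-1]+1 when the i-th and j-th bases match, else max(dp[i-1][j], dp[i][j-1]).
    ·  C  G  T  C  T  T  C  T  T  C  G
 ·  0  0  0  0  0  0  0  0  0  0  0  0
 A  0  0  0  0  0  0  0  0  0  0  0  0
 T  0  0  0  1  1  1  1  1  1  1  1  1
 G  0  0  1  1  1  1  1  1  1  1  1  2
 A  0  0  1  1  1  1  1  1  1  1  1  2
 A  0  0  1  1  1  1  1  1  1  1  1  2
 T  0  0  1  2  2  2  2  2  2  2  2  2
 C  0  1  1  2  3  3  3  3  3  3  3  3
 T  0  1  1  2  3  4  4  4  4  4  4  4
 T  0  1  1  2  3  4  5  5  5  5  5  5
 C  0  1  1  2  3  4  5  6  6  6  6  6
 A  0  1  1  2  3  4  5  6  6  6  6  6
 C  0  1  1  2  3  4  5  6  6  6  7  7
dp[12][11] = 7. One LCS (by backtracking along matches): GTCTTCC.

7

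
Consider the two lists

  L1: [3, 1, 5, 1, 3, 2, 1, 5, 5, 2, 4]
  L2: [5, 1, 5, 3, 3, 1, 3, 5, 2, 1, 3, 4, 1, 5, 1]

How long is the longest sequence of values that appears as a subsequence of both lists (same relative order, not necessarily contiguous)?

One common subsequence of length 7: 3 [1,5], 1 [2,6], 5 [3,8], 1 [4,10], 3 [5,11], 1 [7,13], 5 [8,14]. dp[11][15] = 7 confirms this is the maximum.

7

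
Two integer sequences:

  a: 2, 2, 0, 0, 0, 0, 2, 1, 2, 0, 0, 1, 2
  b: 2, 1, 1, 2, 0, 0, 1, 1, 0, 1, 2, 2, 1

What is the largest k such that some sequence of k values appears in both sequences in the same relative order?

One common subsequence of length 8: 2 [1,1] → 2 [2,4] → 0 [3,5] → 0 [4,6] → 0 [5,9] → 2 [7,11] → 2 [9,12] → 1 [12,13]. dp[13][13] = 8 confirms this is the maximum.

8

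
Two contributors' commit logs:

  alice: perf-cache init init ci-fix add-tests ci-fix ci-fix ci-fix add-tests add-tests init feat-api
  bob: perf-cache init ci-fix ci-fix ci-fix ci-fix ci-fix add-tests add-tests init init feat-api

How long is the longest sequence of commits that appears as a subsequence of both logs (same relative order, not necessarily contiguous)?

10

Match perf-cache [1,1], then init [2,2], then ci-fix [4,4], then ci-fix [6,5], then ci-fix [7,6], then ci-fix [8,7], then add-tests [9,8], then add-tests [10,9], then init [11,11], then feat-api [12,12] — 10 commits in the same relative order in both. Since dp[12][12] = 10, nothing longer is possible.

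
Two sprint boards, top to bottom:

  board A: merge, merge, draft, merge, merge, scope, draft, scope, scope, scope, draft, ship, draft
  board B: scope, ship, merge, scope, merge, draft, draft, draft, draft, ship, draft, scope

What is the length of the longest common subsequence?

7

Match merge (board A #1, board B #3) → merge (board A #2, board B #5) → draft (board A #3, board B #7) → draft (board A #7, board B #8) → draft (board A #11, board B #9) → ship (board A #12, board B #10) → draft (board A #13, board B #11) — 7 tasks in the same relative order in both. dp[13][12] = 7 confirms this is the maximum.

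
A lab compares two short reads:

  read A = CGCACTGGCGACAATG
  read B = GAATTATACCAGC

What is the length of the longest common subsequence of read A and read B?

Pick G [2,1], A [4,6], T [6,7], C [9,9], C [12,10], A [14,11], G [16,12]; all 7 bases appear in both, in order. The LCS DP gives dp[16][13] = 7, so this is optimal.

7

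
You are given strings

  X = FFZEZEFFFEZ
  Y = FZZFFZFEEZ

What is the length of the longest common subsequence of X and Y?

Pick F at X[2]=Y[1]; then Z at X[3]=Y[2]; then Z at X[5]=Y[3]; then F at X[7]=Y[4]; then F at X[8]=Y[5]; then F at X[9]=Y[7]; then E at X[10]=Y[9]; then Z at X[11]=Y[10]; all 8 characters appear in both, in order. Since dp[11][10] = 8, nothing longer is possible.

8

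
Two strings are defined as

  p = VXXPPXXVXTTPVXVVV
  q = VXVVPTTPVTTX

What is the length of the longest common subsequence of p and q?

One common subsequence of length 8: V (p #1, q #1) → X (p #2, q #2) → P (p #4, q #5) → P (p #5, q #8) → V (p #8, q #9) → T (p #10, q #10) → T (p #11, q #11) → X (p #14, q #12), and the DP table's final entry dp[17][12] is also 8, so no common subsequence is longer.

8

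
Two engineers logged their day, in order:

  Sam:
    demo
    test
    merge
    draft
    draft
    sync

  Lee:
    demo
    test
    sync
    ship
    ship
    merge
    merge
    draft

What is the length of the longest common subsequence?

4

Pick demo at Sam[1]=Lee[1]; then test at Sam[2]=Lee[2]; then merge at Sam[3]=Lee[7]; then draft at Sam[5]=Lee[8]; all 4 tasks appear in both, in order. The LCS DP gives dp[6][8] = 4, so this is optimal.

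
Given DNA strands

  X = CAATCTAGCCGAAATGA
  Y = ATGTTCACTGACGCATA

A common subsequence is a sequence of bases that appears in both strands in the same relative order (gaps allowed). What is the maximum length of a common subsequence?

Taking C (X #1, Y #6), then A (X #3, Y #7), then C (X #5, Y #8), then T (X #6, Y #9), then A (X #7, Y #11), then G (X #8, Y #13), then C (X #10, Y #14), then A (X #14, Y #15), then T (X #15, Y #16), then A (X #17, Y #17) gives a common subsequence of length 10. dp[17][17] = 10 confirms this is the maximum.

10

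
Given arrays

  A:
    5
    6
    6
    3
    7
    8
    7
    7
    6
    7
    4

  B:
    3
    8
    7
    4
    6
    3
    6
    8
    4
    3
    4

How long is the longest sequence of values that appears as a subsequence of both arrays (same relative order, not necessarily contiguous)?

5

Taking 3 at A[4]=B[1], 8 at A[6]=B[2], 7 at A[7]=B[3], 6 at A[9]=B[7], 4 at A[11]=B[11] gives a common subsequence of length 5. dp[11][11] = 5 confirms this is the maximum.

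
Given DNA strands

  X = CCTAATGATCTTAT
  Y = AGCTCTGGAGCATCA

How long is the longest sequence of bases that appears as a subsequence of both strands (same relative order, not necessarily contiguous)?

9

Pick C (X #1, Y #3), C (X #2, Y #5), T (X #3, Y #6), A (X #5, Y #9), G (X #7, Y #10), A (X #8, Y #12), T (X #9, Y #13), C (X #10, Y #14), A (X #13, Y #15); all 9 bases appear in both, in order. Since dp[14][15] = 9, nothing longer is possible.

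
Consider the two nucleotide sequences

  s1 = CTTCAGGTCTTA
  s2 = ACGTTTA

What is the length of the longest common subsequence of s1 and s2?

Let dp[i][j] be the LCS length of the first i bases of s1 and the first j bases of s2. dp[i][j] = dp[i-1][j-1]+1 when the i-th and j-th bases match, else max(dp[i-1][j], dp[i][j-1]).
    ·  A  C  G  T  T  T  A
 ·  0  0  0  0  0  0  0  0
 C  0  0  1  1  1  1  1  1
 T  0  0  1  1  2  2  2  2
 T  0  0  1  1  2  3  3  3
 C  0  0  1  1  2  3  3  3
 A  0  1  1  1  2  3  3  4
 G  0  1  1  2  2  3  3  4
 G  0  1  1  2  2  3  3  4
 T  0  1  1  2  3  3  4  4
 C  0  1  2  2  3  3  4  4
 T  0  1  2  2  3  4  4  4
 T  0  1  2  2  3  4  5  5
 A  0  1  2  2  3  4  5  6
dp[12][7] = 6. One LCS (by backtracking along matches): CGTTTA.

6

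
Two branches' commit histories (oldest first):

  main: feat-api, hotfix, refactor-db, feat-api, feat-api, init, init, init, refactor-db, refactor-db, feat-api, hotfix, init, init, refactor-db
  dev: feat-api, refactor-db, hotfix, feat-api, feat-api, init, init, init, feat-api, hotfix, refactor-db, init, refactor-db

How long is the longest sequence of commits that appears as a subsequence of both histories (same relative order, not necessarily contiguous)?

11

Taking feat-api (main #1, dev #1) → hotfix (main #2, dev #3) → feat-api (main #4, dev #4) → feat-api (main #5, dev #5) → init (main #6, dev #6) → init (main #7, dev #7) → init (main #8, dev #8) → feat-api (main #11, dev #9) → hotfix (main #12, dev #10) → init (main #14, dev #12) → refactor-db (main #15, dev #13) gives a common subsequence of length 11. dp[15][13] = 11 confirms this is the maximum.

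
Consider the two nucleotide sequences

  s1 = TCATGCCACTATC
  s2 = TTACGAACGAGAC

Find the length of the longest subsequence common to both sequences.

7

Taking T at s1[1]=s2[2] → C at s1[2]=s2[4] → A at s1[3]=s2[7] → G at s1[5]=s2[9] → A at s1[8]=s2[10] → A at s1[11]=s2[12] → C at s1[13]=s2[13] gives a common subsequence of length 7. The LCS DP gives dp[13][13] = 7, so this is optimal.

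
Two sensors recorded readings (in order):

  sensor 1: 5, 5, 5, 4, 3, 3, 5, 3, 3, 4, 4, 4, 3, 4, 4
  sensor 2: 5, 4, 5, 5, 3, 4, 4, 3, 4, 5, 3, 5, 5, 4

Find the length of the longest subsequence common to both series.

Pick 5 at sensor 1[1]=sensor 2[1]; then 5 at sensor 1[3]=sensor 2[3]; then 5 at sensor 1[7]=sensor 2[4]; then 3 at sensor 1[9]=sensor 2[5]; then 4 at sensor 1[10]=sensor 2[6]; then 4 at sensor 1[11]=sensor 2[7]; then 4 at sensor 1[12]=sensor 2[9]; then 3 at sensor 1[13]=sensor 2[11]; then 4 at sensor 1[15]=sensor 2[14]; all 9 values appear in both, in order. The LCS DP gives dp[15][14] = 9, so this is optimal.

9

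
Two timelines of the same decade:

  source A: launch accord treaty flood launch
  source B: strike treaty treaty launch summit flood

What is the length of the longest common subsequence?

Pick launch (source A #1, source B #4), flood (source A #4, source B #6); all 2 events appear in both, in order. Since dp[5][6] = 2, nothing longer is possible.

2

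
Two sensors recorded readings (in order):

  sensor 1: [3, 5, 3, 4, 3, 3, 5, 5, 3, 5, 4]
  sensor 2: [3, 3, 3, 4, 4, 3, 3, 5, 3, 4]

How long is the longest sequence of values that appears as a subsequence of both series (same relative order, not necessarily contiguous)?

Let dp[i][j] be the LCS length of the first i values of sensor 1 and the first j values of sensor 2. dp[i][j] = dp[i-1][j-1]+1 when the i-th and j-th values match, else max(dp[i-1][j], dp[i][j-1]).
    ·  3  3  3  4  4  3  3  5  3  4
 ·  0  0  0  0  0  0  0  0  0  0  0
 3  0  1  1  1  1  1  1  1  1  1  1
 5  0  1  1  1  1  1  1  1  2  2  2
 3  0  1  2  2  2  2  2  2  2  3  3
 4  0  1  2  2  3  3  3  3  3  3  4
 3  0  1  2  3  3  3  4  4  4  4  4
 3  0  1  2  3  3  3  4  5  5  5  5
 5  0  1  2  3  3  3  4  5  6  6  6
 5  0  1  2  3  3  3  4  5  6  6  6
 3  0  1  2  3  3  3  4  5  6  7  7
 5  0  1  2  3  3  3  4  5  6  7  7
 4  0  1  2  3  4  4  4  5  6  7  8
dp[11][10] = 8. One LCS (by backtracking along matches): 3, 3, 4, 3, 3, 5, 3, 4.

8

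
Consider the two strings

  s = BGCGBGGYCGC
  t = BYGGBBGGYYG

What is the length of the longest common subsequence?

Match B at s[1]=t[1]; then G at s[2]=t[3]; then G at s[4]=t[4]; then B at s[5]=t[6]; then G at s[6]=t[7]; then G at s[7]=t[8]; then Y at s[8]=t[10]; then G at s[10]=t[11] — 8 characters in the same relative order in both. The LCS DP gives dp[11][11] = 8, so this is optimal.

8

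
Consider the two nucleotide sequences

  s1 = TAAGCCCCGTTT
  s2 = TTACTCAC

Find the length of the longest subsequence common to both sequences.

5

Let dp[i][j] be the LCS length of the first i bases of s1 and the first j bases of s2. dp[i][j] = dp[i-1][j-1]+1 when the i-th and j-th bases match, else max(dp[i-1][j], dp[i][j-1]).
    ·  T  T  A  C  T  C  A  C
 ·  0  0  0  0  0  0  0  0  0
 T  0  1  1  1  1  1  1  1  1
 A  0  1  1  2  2  2  2  2  2
 A  0  1  1  2  2  2  2  3  3
 G  0  1  1  2  2  2  2  3  3
 C  0  1  1  2  3  3  3  3  4
 C  0  1  1  2  3  3  4  4  4
 C  0  1  1  2  3  3  4  4  5
 C  0  1  1  2  3  3  4  4  5
 G  0  1  1  2  3  3  4  4  5
 T  0  1  2  2  3  4  4  4  5
 T  0  1  2  2  3  4  4  4  5
 T  0  1  2  2  3  4  4  4  5
dp[12][8] = 5. One LCS (by backtracking along matches): TACCC.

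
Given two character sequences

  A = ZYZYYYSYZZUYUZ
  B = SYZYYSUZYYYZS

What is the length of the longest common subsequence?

8

Pick Y at A[2]=B[2], then Z at A[3]=B[3], then Y at A[4]=B[4], then Y at A[5]=B[5], then Y at A[6]=B[9], then Y at A[8]=B[10], then Y at A[12]=B[11], then Z at A[14]=B[12]; all 8 characters appear in both, in order. The LCS DP gives dp[14][13] = 8, so this is optimal.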